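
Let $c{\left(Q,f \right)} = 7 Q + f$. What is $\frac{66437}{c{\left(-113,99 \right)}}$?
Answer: $- \frac{66437}{692} \approx -96.007$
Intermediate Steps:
$c{\left(Q,f \right)} = f + 7 Q$
$\frac{66437}{c{\left(-113,99 \right)}} = \frac{66437}{99 + 7 \left(-113\right)} = \frac{66437}{99 - 791} = \frac{66437}{-692} = 66437 \left(- \frac{1}{692}\right) = - \frac{66437}{692}$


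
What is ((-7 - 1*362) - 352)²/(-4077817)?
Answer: -519841/4077817 ≈ -0.12748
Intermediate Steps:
((-7 - 1*362) - 352)²/(-4077817) = ((-7 - 362) - 352)²*(-1/4077817) = (-369 - 352)²*(-1/4077817) = (-721)²*(-1/4077817) = 519841*(-1/4077817) = -519841/4077817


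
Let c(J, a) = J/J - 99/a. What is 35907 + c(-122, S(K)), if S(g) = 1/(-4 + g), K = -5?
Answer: 36799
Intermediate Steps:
c(J, a) = 1 - 99/a
35907 + c(-122, S(K)) = 35907 + (-99 + 1/(-4 - 5))/(1/(-4 - 5)) = 35907 + (-99 + 1/(-9))/(1/(-9)) = 35907 + (-99 - ⅑)/(-⅑) = 35907 - 9*(-892/9) = 35907 + 892 = 36799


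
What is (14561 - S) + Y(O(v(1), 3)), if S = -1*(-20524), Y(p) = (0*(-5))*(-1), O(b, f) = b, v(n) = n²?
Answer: -5963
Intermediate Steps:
Y(p) = 0 (Y(p) = 0*(-1) = 0)
S = 20524
(14561 - S) + Y(O(v(1), 3)) = (14561 - 1*20524) + 0 = (14561 - 20524) + 0 = -5963 + 0 = -5963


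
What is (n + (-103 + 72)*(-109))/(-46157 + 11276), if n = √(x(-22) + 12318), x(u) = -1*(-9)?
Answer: -3379/34881 - √12327/34881 ≈ -0.10006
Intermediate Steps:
x(u) = 9
n = √12327 (n = √(9 + 12318) = √12327 ≈ 111.03)
(n + (-103 + 72)*(-109))/(-46157 + 11276) = (√12327 + (-103 + 72)*(-109))/(-46157 + 11276) = (√12327 - 31*(-109))/(-34881) = (√12327 + 3379)*(-1/34881) = (3379 + √12327)*(-1/34881) = -3379/34881 - √12327/34881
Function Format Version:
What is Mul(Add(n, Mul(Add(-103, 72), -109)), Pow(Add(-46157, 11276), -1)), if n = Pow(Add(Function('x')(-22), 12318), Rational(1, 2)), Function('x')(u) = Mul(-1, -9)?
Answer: Add(Rational(-3379, 34881), Mul(Rational(-1, 34881), Pow(12327, Rational(1, 2)))) ≈ -0.10006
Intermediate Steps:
Function('x')(u) = 9
n = Pow(12327, Rational(1, 2)) (n = Pow(Add(9, 12318), Rational(1, 2)) = Pow(12327, Rational(1, 2)) ≈ 111.03)
Mul(Add(n, Mul(Add(-103, 72), -109)), Pow(Add(-46157, 11276), -1)) = Mul(Add(Pow(12327, Rational(1, 2)), Mul(Add(-103, 72), -109)), Pow(Add(-46157, 11276), -1)) = Mul(Add(Pow(12327, Rational(1, 2)), Mul(-31, -109)), Pow(-34881, -1)) = Mul(Add(Pow(12327, Rational(1, 2)), 3379), Rational(-1, 34881)) = Mul(Add(3379, Pow(12327, Rational(1, 2))), Rational(-1, 34881)) = Add(Rational(-3379, 34881), Mul(Rational(-1, 34881), Pow(12327, Rational(1, 2))))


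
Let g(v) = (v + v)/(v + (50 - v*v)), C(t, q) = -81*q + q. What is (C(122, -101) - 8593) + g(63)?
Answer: -989127/1928 ≈ -513.03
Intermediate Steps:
C(t, q) = -80*q
g(v) = 2*v/(50 + v - v²) (g(v) = (2*v)/(v + (50 - v²)) = (2*v)/(50 + v - v²) = 2*v/(50 + v - v²))
(C(122, -101) - 8593) + g(63) = (-80*(-101) - 8593) + 2*63/(50 + 63 - 1*63²) = (8080 - 8593) + 2*63/(50 + 63 - 1*3969) = -513 + 2*63/(50 + 63 - 3969) = -513 + 2*63/(-3856) = -513 + 2*63*(-1/3856) = -513 - 63/1928 = -989127/1928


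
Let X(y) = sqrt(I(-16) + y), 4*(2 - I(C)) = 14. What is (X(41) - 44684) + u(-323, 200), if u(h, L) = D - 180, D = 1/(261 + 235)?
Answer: -22252543/496 + sqrt(158)/2 ≈ -44858.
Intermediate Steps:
D = 1/496 ≈ 0.0020161
I(C) = -3/2 (I(C) = 2 - 1/4*14 = 2 - 7/2 = -3/2)
u(h, L) = -89279/496 (u(h, L) = 1/496 - 180 = -89279/496)
X(y) = sqrt(-3/2 + y)
(X(41) - 44684) + u(-323, 200) = (sqrt(-6 + 4*41)/2 - 44684) - 89279/496 = (sqrt(-6 + 164)/2 - 44684) - 89279/496 = (sqrt(158)/2 - 44684) - 89279/496 = (-44684 + sqrt(158)/2) - 89279/496 = -22252543/496 + sqrt(158)/2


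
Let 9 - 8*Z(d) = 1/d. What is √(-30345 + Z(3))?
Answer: I*√1092381/6 ≈ 174.2*I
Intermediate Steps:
Z(d) = 9/8 - 1/(8*d)
√(-30345 + Z(3)) = √(-30345 + (⅛)*(-1 + 9*3)/3) = √(-30345 + (⅛)*(⅓)*(-1 + 27)) = √(-30345 + (⅛)*(⅓)*26) = √(-30345 + 13/12) = √(-364127/12) = I*√1092381/6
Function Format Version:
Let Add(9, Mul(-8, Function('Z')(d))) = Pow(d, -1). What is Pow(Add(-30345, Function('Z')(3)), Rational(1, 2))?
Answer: Mul(Rational(1, 6), I, Pow(1092381, Rational(1, 2))) ≈ Mul(174.20, I)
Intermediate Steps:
Function('Z')(d) = Add(Rational(9, 8), Mul(Rational(-1, 8), Pow(d, -1)))
Pow(Add(-30345, Function('Z')(3)), Rational(1, 2)) = Pow(Add(-30345, Mul(Rational(1, 8), Pow(3, -1), Add(-1, Mul(9, 3)))), Rational(1, 2)) = Pow(Add(-30345, Mul(Rational(1, 8), Rational(1, 3), Add(-1, 27))), Rational(1, 2)) = Pow(Add(-30345, Mul(Rational(1, 8), Rational(1, 3), 26)), Rational(1, 2)) = Pow(Add(-30345, Rational(13, 12)), Rational(1, 2)) = Pow(Rational(-364127, 12), Rational(1, 2)) = Mul(Rational(1, 6), I, Pow(1092381, Rational(1, 2)))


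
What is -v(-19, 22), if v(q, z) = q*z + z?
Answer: 396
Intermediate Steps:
v(q, z) = z + q*z
-v(-19, 22) = -22*(1 - 19) = -22*(-18) = -1*(-396) = 396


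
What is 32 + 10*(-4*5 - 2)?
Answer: -188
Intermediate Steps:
32 + 10*(-4*5 - 2) = 32 + 10*(-20 - 2) = 32 + 10*(-22) = 32 - 220 = -188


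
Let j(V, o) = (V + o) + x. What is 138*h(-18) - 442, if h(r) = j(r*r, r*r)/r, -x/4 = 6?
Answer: -5226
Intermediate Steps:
x = -24 (x = -4*6 = -24)
j(V, o) = -24 + V + o (j(V, o) = (V + o) - 24 = -24 + V + o)
h(r) = (-24 + 2*r²)/r (h(r) = (-24 + r*r + r*r)/r = (-24 + r² + r²)/r = (-24 + 2*r²)/r)
138*h(-18) - 442 = 138*(-24/(-18) + 2*(-18)) - 442 = 138*(-24*(-1/18) - 36) - 442 = 138*(4/3 - 36) - 442 = 138*(-104/3) - 442 = -4784 - 442 = -5226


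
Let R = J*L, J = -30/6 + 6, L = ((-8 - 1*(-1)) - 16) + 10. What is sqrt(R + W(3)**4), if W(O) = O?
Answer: 2*sqrt(17) ≈ 8.2462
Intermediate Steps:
L = -13 (L = ((-8 + 1) - 16) + 10 = (-7 - 16) + 10 = -23 + 10 = -13)
J = 1 (J = -30/6 + 6 = -5*1 + 6 = -5 + 6 = 1)
R = -13 (R = 1*(-13) = -13)
sqrt(R + W(3)**4) = sqrt(-13 + 3**4) = sqrt(-13 + 81) = sqrt(68) = 2*sqrt(17)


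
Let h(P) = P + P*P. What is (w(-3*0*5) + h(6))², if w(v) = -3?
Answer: 1521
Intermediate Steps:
h(P) = P + P²
(w(-3*0*5) + h(6))² = (-3 + 6*(1 + 6))² = (-3 + 6*7)² = (-3 + 42)² = 39² = 1521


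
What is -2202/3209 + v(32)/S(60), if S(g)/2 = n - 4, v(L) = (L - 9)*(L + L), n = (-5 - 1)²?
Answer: 71605/3209 ≈ 22.314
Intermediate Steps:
n = 36 (n = (-6)² = 36)
v(L) = 2*L*(-9 + L) (v(L) = (-9 + L)*(2*L) = 2*L*(-9 + L))
S(g) = 64 (S(g) = 2*(36 - 4) = 2*32 = 64)
-2202/3209 + v(32)/S(60) = -2202/3209 + (2*32*(-9 + 32))/64 = -2202*1/3209 + (2*32*23)*(1/64) = -2202/3209 + 1472*(1/64) = -2202/3209 + 23 = 71605/3209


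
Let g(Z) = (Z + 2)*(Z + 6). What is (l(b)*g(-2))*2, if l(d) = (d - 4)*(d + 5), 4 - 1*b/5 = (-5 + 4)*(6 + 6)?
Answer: 0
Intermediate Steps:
g(Z) = (2 + Z)*(6 + Z)
b = 80 (b = 20 - 5*(-5 + 4)*(6 + 6) = 20 - (-5)*12 = 20 - 5*(-12) = 20 + 60 = 80)
l(d) = (-4 + d)*(5 + d)
(l(b)*g(-2))*2 = ((-20 + 80 + 80²)*(12 + (-2)² + 8*(-2)))*2 = ((-20 + 80 + 6400)*(12 + 4 - 16))*2 = (6460*0)*2 = 0*2 = 0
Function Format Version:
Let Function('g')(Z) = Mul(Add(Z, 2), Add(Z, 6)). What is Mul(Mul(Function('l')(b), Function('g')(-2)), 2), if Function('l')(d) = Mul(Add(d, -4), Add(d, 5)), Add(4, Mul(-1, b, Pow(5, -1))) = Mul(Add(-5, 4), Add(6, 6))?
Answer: 0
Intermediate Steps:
Function('g')(Z) = Mul(Add(2, Z), Add(6, Z))
b = 80 (b = Add(20, Mul(-5, Mul(Add(-5, 4), Add(6, 6)))) = Add(20, Mul(-5, Mul(-1, 12))) = Add(20, Mul(-5, -12)) = Add(20, 60) = 80)
Function('l')(d) = Mul(Add(-4, d), Add(5, d))
Mul(Mul(Function('l')(b), Function('g')(-2)), 2) = Mul(Mul(Add(-20, 80, Pow(80, 2)), Add(12, Pow(-2, 2), Mul(8, -2))), 2) = Mul(Mul(Add(-20, 80, 6400), Add(12, 4, -16)), 2) = Mul(Mul(6460, 0), 2) = Mul(0, 2) = 0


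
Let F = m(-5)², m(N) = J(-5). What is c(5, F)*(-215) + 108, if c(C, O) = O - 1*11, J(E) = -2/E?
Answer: 12193/5 ≈ 2438.6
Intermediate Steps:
m(N) = ⅖ (m(N) = -2/(-5) = -2*(-⅕) = ⅖)
F = 4/25 (F = (⅖)² = 4/25 ≈ 0.16000)
c(C, O) = -11 + O (c(C, O) = O - 11 = -11 + O)
c(5, F)*(-215) + 108 = (-11 + 4/25)*(-215) + 108 = -271/25*(-215) + 108 = 11653/5 + 108 = 12193/5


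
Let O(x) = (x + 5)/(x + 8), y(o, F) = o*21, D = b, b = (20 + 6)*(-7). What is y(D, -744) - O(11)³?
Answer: -26219194/6859 ≈ -3822.6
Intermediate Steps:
b = -182 (b = 26*(-7) = -182)
D = -182
y(o, F) = 21*o
O(x) = (5 + x)/(8 + x)
y(D, -744) - O(11)³ = 21*(-182) - ((5 + 11)/(8 + 11))³ = -3822 - (16/19)³ = -3822 - 1*4096/6859 = -3822 - 4096/6859 = -26219194/6859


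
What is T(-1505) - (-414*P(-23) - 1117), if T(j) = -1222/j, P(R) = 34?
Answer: 22866687/1505 ≈ 15194.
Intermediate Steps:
T(-1505) - (-414*P(-23) - 1117) = -1222/(-1505) - (-414*34 - 1117) = -1222*(-1/1505) - (-14076 - 1117) = 1222/1505 - 1*(-15193) = 1222/1505 + 15193 = 22866687/1505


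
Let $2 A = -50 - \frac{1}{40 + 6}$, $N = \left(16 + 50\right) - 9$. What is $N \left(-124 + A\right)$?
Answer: $- \frac{781413}{92} \approx -8493.6$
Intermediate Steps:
$N = 57$ ($N = 66 - 9 = 57$)
$A = - \frac{2301}{92}$ ($A = \frac{-50 - \frac{1}{40 + 6}}{2} = \frac{-50 - \frac{1}{46}}{2} = \frac{1}{2} \left(- \frac{2301}{46}\right) = - \frac{2301}{92} \approx -25.011$)
$N \left(-124 + A\right) = 57 \left(-124 - \frac{2301}{92}\right) = 57 \left(- \frac{13709}{92}\right) = - \frac{781413}{92}$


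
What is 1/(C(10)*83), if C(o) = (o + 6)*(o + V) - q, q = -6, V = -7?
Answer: 1/4482 ≈ 0.00022311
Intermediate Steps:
C(o) = 6 + (-7 + o)*(6 + o) (C(o) = (o + 6)*(o - 7) - 1*(-6) = (6 + o)*(-7 + o) + 6 = (-7 + o)*(6 + o) + 6 = 6 + (-7 + o)*(6 + o))
1/(C(10)*83) = 1/((-36 + 10² - 1*10)*83) = 1/((-36 + 100 - 10)*83) = 1/(54*83) = 1/4482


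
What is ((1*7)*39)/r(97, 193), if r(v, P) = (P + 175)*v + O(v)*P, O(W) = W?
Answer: 91/18139 ≈ 0.0050168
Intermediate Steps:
r(v, P) = P*v + v*(175 + P) (r(v, P) = (P + 175)*v + v*P = (175 + P)*v + P*v = v*(175 + P) + P*v = P*v + v*(175 + P))
((1*7)*39)/r(97, 193) = ((1*7)*39)/((97*(175 + 2*193))) = (7*39)/((97*(175 + 386))) = 273/((97*561)) = 273/54417 = 273*(1/54417) = 91/18139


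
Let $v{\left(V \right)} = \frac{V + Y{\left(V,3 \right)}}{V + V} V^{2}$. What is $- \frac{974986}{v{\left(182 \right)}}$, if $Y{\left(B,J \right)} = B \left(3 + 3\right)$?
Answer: $- \frac{487493}{57967} \approx -8.4098$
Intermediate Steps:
$Y{\left(B,J \right)} = 6 B$ ($Y{\left(B,J \right)} = B 6 = 6 B$)
$v{\left(V \right)} = \frac{7 V^{2}}{2}$ ($v{\left(V \right)} = \frac{V + 6 V}{V + V} V^{2} = \frac{7 V}{2 V} V^{2} = 7 V \frac{1}{2 V} V^{2} = \frac{7 V^{2}}{2}$)
$- \frac{974986}{v{\left(182 \right)}} = - \frac{974986}{\frac{7}{2} \cdot 182^{2}} = - \frac{974986}{\frac{7}{2} \cdot 33124} = - \frac{974986}{115934} = \left(-974986\right) \frac{1}{115934} = - \frac{487493}{57967}$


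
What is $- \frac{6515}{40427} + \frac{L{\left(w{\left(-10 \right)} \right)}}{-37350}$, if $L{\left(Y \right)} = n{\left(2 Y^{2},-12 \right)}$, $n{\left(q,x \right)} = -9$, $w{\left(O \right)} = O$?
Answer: $- \frac{26996823}{167772050} \approx -0.16091$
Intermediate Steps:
$L{\left(Y \right)} = -9$
$- \frac{6515}{40427} + \frac{L{\left(w{\left(-10 \right)} \right)}}{-37350} = - \frac{6515}{40427} - \frac{9}{-37350} = \left(-6515\right) \frac{1}{40427} - - \frac{1}{4150} = - \frac{6515}{40427} + \frac{1}{4150} = - \frac{26996823}{167772050}$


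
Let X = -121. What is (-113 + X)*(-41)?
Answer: 9594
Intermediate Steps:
(-113 + X)*(-41) = (-113 - 121)*(-41) = -234*(-41) = 9594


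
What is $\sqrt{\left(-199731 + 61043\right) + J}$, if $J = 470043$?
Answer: $\sqrt{331355} \approx 575.63$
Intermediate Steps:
$\sqrt{\left(-199731 + 61043\right) + J} = \sqrt{\left(-199731 + 61043\right) + 470043} = \sqrt{-138688 + 470043} = \sqrt{331355}$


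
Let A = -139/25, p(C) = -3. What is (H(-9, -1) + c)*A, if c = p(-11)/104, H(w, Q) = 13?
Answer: -187511/2600 ≈ -72.120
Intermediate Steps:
A = -139/25 (A = -139*1/25 = -139/25 ≈ -5.5600)
c = -3/104 ≈ -0.028846
(H(-9, -1) + c)*A = (13 - 3/104)*(-139/25) = (1349/104)*(-139/25) = -187511/2600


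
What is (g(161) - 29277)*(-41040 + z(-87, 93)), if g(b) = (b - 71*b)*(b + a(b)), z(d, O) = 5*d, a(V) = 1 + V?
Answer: 152191973325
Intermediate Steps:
g(b) = -70*b*(1 + 2*b) (g(b) = (b - 71*b)*(b + (1 + b)) = (-70*b)*(1 + 2*b) = -70*b*(1 + 2*b))
(g(161) - 29277)*(-41040 + z(-87, 93)) = (-70*161*(1 + 2*161) - 29277)*(-41040 + 5*(-87)) = (-70*161*(1 + 322) - 29277)*(-41040 - 435) = (-70*161*323 - 29277)*(-41475) = (-3640210 - 29277)*(-41475) = -3669487*(-41475) = 152191973325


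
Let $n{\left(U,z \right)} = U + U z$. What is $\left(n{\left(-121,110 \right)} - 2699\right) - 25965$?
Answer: $-42095$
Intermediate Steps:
$\left(n{\left(-121,110 \right)} - 2699\right) - 25965 = \left(- 121 \left(1 + 110\right) - 2699\right) - 25965 = \left(\left(-121\right) 111 - 2699\right) - 25965 = \left(-13431 - 2699\right) - 25965 = -16130 - 25965 = -42095$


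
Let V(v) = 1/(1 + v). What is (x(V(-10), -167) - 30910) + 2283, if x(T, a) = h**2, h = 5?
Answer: -28602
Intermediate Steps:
x(T, a) = 25 (x(T, a) = 5**2 = 25)
(x(V(-10), -167) - 30910) + 2283 = (25 - 30910) + 2283 = -30885 + 2283 = -28602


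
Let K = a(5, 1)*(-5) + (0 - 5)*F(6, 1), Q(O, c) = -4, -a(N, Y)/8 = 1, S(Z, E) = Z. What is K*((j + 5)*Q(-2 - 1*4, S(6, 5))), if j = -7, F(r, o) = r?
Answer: 80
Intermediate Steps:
a(N, Y) = -8 (a(N, Y) = -8*1 = -8)
K = 10 (K = -8*(-5) + (0 - 5)*6 = 40 - 5*6 = 40 - 30 = 10)
K*((j + 5)*Q(-2 - 1*4, S(6, 5))) = 10*((-7 + 5)*(-4)) = 10*(-2*(-4)) = 10*8 = 80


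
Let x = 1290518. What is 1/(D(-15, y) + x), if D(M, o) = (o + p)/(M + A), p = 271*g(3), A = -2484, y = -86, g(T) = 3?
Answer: 2499/3225003755 ≈ 7.7488e-7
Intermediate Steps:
p = 813 (p = 271*3 = 813)
D(M, o) = (813 + o)/(-2484 + M) (D(M, o) = (o + 813)/(M - 2484) = (813 + o)/(-2484 + M))
1/(D(-15, y) + x) = 1/((813 - 86)/(-2484 - 15) + 1290518) = 1/(727/(-2499) + 1290518) = 1/(-1/2499*727 + 1290518) = 1/(-727/2499 + 1290518) = 1/(3225003755/2499) = 2499/3225003755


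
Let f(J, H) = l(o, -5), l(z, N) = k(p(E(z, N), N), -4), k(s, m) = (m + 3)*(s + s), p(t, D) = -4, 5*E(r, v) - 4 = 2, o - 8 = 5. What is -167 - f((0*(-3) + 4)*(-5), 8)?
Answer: -175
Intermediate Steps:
o = 13 (o = 8 + 5 = 13)
E(r, v) = 6/5 (E(r, v) = ⅘ + (⅕)*2 = ⅘ + ⅖ = 6/5)
k(s, m) = 2*s*(3 + m) (k(s, m) = (3 + m)*(2*s) = 2*s*(3 + m))
l(z, N) = 8 (l(z, N) = 2*(-4)*(3 - 4) = 2*(-4)*(-1) = 8)
f(J, H) = 8
-167 - f((0*(-3) + 4)*(-5), 8) = -167 - 1*8 = -167 - 8 = -175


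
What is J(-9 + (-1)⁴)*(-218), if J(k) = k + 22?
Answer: -3052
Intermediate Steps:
J(k) = 22 + k
J(-9 + (-1)⁴)*(-218) = (22 + (-9 + (-1)⁴))*(-218) = (22 + (-9 + 1))*(-218) = (22 - 8)*(-218) = 14*(-218) = -3052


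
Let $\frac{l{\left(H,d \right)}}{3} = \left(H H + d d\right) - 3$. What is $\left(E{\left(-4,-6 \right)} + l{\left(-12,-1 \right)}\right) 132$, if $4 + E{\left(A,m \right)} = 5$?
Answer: $56364$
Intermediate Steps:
$E{\left(A,m \right)} = 1$ ($E{\left(A,m \right)} = -4 + 5 = 1$)
$l{\left(H,d \right)} = -9 + 3 H^{2} + 3 d^{2}$ ($l{\left(H,d \right)} = 3 \left(\left(H H + d d\right) - 3\right) = 3 \left(\left(H^{2} + d^{2}\right) - 3\right) = 3 \left(-3 + H^{2} + d^{2}\right) = -9 + 3 H^{2} + 3 d^{2}$)
$\left(E{\left(-4,-6 \right)} + l{\left(-12,-1 \right)}\right) 132 = \left(1 + \left(-9 + 3 \left(-12\right)^{2} + 3 \left(-1\right)^{2}\right)\right) 132 = \left(1 + \left(-9 + 3 \cdot 144 + 3 \cdot 1\right)\right) 132 = \left(1 + \left(-9 + 432 + 3\right)\right) 132 = \left(1 + 426\right) 132 = 427 \cdot 132 = 56364$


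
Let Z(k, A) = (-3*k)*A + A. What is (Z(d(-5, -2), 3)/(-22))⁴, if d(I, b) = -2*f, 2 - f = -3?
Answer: 74805201/234256 ≈ 319.33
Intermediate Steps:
f = 5 (f = 2 - 1*(-3) = 2 + 3 = 5)
d(I, b) = -10 (d(I, b) = -2*5 = -10)
Z(k, A) = A - 3*A*k (Z(k, A) = -3*A*k + A = A - 3*A*k)
(Z(d(-5, -2), 3)/(-22))⁴ = ((3*(1 - 3*(-10)))/(-22))⁴ = ((3*(1 + 30))*(-1/22))⁴ = ((3*31)*(-1/22))⁴ = (93*(-1/22))⁴ = (-93/22)⁴ = 74805201/234256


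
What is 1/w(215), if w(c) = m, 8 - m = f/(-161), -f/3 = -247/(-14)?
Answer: 2254/17291 ≈ 0.13036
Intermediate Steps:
f = -741/14 (f = -(-741)/(-14) = -(-741)*(-1)/14 = -3*247/14 = -741/14 ≈ -52.929)
m = 17291/2254 (m = 8 - (-741)/(14*(-161)) = 8 - (-741)*(-1)/(14*161) = 8 - 1*741/2254 = 8 - 741/2254 = 17291/2254 ≈ 7.6712)
w(c) = 17291/2254
1/w(215) = 1/(17291/2254) = 2254/17291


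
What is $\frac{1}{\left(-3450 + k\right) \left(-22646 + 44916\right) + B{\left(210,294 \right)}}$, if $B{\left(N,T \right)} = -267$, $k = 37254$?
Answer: $\frac{1}{752814813} \approx 1.3283 \cdot 10^{-9}$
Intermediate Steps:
$\frac{1}{\left(-3450 + k\right) \left(-22646 + 44916\right) + B{\left(210,294 \right)}} = \frac{1}{\left(-3450 + 37254\right) \left(-22646 + 44916\right) - 267} = \frac{1}{33804 \cdot 22270 - 267} = \frac{1}{752815080 - 267} = \frac{1}{752814813}$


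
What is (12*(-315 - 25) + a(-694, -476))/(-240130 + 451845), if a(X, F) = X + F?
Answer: -150/6049 ≈ -0.024797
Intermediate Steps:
a(X, F) = F + X
(12*(-315 - 25) + a(-694, -476))/(-240130 + 451845) = (12*(-315 - 25) + (-476 - 694))/(-240130 + 451845) = (12*(-340) - 1170)/211715 = (-4080 - 1170)*(1/211715) = -5250*1/211715 = -150/6049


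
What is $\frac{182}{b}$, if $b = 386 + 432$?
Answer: $\frac{91}{409} \approx 0.22249$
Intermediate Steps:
$b = 818$
$\frac{182}{b} = \frac{182}{818} = 182 \cdot \frac{1}{818} = \frac{91}{409}$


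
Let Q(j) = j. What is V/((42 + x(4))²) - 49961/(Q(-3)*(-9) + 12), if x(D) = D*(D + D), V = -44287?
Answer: -275313629/213564 ≈ -1289.1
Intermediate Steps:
x(D) = 2*D² (x(D) = D*(2*D) = 2*D²)
V/((42 + x(4))²) - 49961/(Q(-3)*(-9) + 12) = -44287/(42 + 2*4²)² - 49961/(-3*(-9) + 12) = -44287/(42 + 2*16)² - 49961/(27 + 12) = -44287/(42 + 32)² - 49961/39 = -44287/(74²) - 49961*1/39 = -44287/5476 - 49961/39 = -275313629/213564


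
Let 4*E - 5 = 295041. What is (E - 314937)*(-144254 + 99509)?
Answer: 21582795495/2 ≈ 1.0791e+10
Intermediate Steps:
E = 147523/2 (E = 5/4 + (¼)*295041 = 5/4 + 295041/4 = 147523/2 ≈ 73762.)
(E - 314937)*(-144254 + 99509) = (147523/2 - 314937)*(-144254 + 99509) = -482351/2*(-44745) = 21582795495/2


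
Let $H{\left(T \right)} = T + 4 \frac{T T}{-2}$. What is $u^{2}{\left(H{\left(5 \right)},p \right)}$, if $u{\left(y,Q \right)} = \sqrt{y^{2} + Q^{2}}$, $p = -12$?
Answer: $2169$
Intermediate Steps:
$H{\left(T \right)} = T - 2 T^{2}$ ($H{\left(T \right)} = T + 4 T^{2} \left(- \frac{1}{2}\right) = T + 4 \left(- \frac{T^{2}}{2}\right) = T - 2 T^{2}$)
$u{\left(y,Q \right)} = \sqrt{Q^{2} + y^{2}}$
$u^{2}{\left(H{\left(5 \right)},p \right)} = \left(\sqrt{\left(-12\right)^{2} + \left(5 \left(1 - 10\right)\right)^{2}}\right)^{2} = \left(\sqrt{144 + \left(5 \left(1 - 10\right)\right)^{2}}\right)^{2} = \left(\sqrt{144 + \left(5 \left(-9\right)\right)^{2}}\right)^{2} = \left(\sqrt{144 + \left(-45\right)^{2}}\right)^{2} = \left(\sqrt{144 + 2025}\right)^{2} = \left(\sqrt{2169}\right)^{2} = \left(3 \sqrt{241}\right)^{2} = 2169$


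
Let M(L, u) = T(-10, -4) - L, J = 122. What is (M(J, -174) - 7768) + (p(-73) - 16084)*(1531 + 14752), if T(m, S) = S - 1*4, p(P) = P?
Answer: -263092329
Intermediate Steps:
T(m, S) = -4 + S (T(m, S) = S - 4 = -4 + S)
M(L, u) = -8 - L (M(L, u) = (-4 - 4) - L = -8 - L)
(M(J, -174) - 7768) + (p(-73) - 16084)*(1531 + 14752) = ((-8 - 1*122) - 7768) + (-73 - 16084)*(1531 + 14752) = ((-8 - 122) - 7768) - 16157*16283 = (-130 - 7768) - 263084431 = -7898 - 263084431 = -263092329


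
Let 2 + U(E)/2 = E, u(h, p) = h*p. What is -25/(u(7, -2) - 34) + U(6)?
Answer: 409/48 ≈ 8.5208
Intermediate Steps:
U(E) = -4 + 2*E
-25/(u(7, -2) - 34) + U(6) = -25/(7*(-2) - 34) + (-4 + 2*6) = -25/(-14 - 34) + (-4 + 12) = -25/(-48) + 8 = -25*(-1/48) + 8 = 25/48 + 8 = 409/48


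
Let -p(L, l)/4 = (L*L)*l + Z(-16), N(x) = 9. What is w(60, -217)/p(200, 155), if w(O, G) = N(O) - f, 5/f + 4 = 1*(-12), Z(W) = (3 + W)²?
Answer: -149/396810816 ≈ -3.7549e-7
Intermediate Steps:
f = -5/16 (f = 5/(-4 + 1*(-12)) = 5/(-4 - 12) = 5/(-16) = 5*(-1/16) = -5/16 ≈ -0.31250)
p(L, l) = -676 - 4*l*L² (p(L, l) = -4*((L*L)*l + (3 - 16)²) = -4*(L²*l + (-13)²) = -4*(l*L² + 169) = -4*(169 + l*L²) = -676 - 4*l*L²)
w(O, G) = 149/16 (w(O, G) = 9 - 1*(-5/16) = 9 + 5/16 = 149/16)
w(60, -217)/p(200, 155) = 149/(16*(-676 - 4*155*200²)) = 149/(16*(-676 - 4*155*40000)) = 149/(16*(-676 - 24800000)) = (149/16)/(-24800676) = (149/16)*(-1/24800676) = -149/396810816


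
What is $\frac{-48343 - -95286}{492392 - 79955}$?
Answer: $\frac{46943}{412437} \approx 0.11382$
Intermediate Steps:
$\frac{-48343 - -95286}{492392 - 79955} = \frac{-48343 + 95286}{492392 - 79955} = \frac{46943}{412437}$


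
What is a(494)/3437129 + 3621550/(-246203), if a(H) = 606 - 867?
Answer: -12447798788933/846231471187 ≈ -14.710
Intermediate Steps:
a(H) = -261
a(494)/3437129 + 3621550/(-246203) = -261/3437129 + 3621550/(-246203) = -261*1/3437129 + 3621550*(-1/246203) = -261/3437129 - 3621550/246203 = -12447798788933/846231471187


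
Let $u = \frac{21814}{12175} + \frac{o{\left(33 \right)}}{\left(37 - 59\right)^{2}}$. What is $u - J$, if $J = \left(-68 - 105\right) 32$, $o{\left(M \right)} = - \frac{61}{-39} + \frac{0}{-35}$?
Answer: $\frac{1272670004539}{229815300} \approx 5537.8$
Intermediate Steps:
$o{\left(M \right)} = \frac{61}{39}$ ($o{\left(M \right)} = \left(-61\right) \left(- \frac{1}{39}\right) + 0 \left(- \frac{1}{35}\right) = \frac{61}{39} + 0 = \frac{61}{39}$)
$J = -5536$ ($J = \left(-173\right) 32 = -5536$)
$u = \frac{412503739}{229815300}$ ($u = \frac{21814}{12175} + \frac{61}{39 \left(37 - 59\right)^{2}} = 21814 \cdot \frac{1}{12175} + \frac{61}{39 \left(-22\right)^{2}} = \frac{21814}{12175} + \frac{61}{39 \cdot 484} = \frac{21814}{12175} + \frac{61}{39} \cdot \frac{1}{484} = \frac{21814}{12175} + \frac{61}{18876} = \frac{412503739}{229815300} \approx 1.7949$)
$u - J = \frac{412503739}{229815300} - -5536 = \frac{412503739}{229815300} + 5536 = \frac{1272670004539}{229815300}$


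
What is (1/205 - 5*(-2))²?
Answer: 4206601/42025 ≈ 100.10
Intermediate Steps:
(1/205 - 5*(-2))² = (1/205 - 1*(-10))² = (1/205 + 10)² = (2051/205)² = 4206601/42025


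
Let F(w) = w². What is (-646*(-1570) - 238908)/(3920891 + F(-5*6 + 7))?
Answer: 193828/980355 ≈ 0.19771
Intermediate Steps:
(-646*(-1570) - 238908)/(3920891 + F(-5*6 + 7)) = (-646*(-1570) - 238908)/(3920891 + (-5*6 + 7)²) = (1014220 - 238908)/(3920891 + (-30 + 7)²) = 775312/(3920891 + (-23)²) = 775312/(3920891 + 529) = 775312/3921420 = 775312*(1/3921420) = 193828/980355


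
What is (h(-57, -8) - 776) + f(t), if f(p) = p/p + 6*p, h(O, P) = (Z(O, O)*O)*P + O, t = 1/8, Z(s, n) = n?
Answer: -107293/4 ≈ -26823.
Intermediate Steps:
t = ⅛ ≈ 0.12500
h(O, P) = O + P*O² (h(O, P) = (O*O)*P + O = O²*P + O = P*O² + O = O + P*O²)
f(p) = 1 + 6*p
(h(-57, -8) - 776) + f(t) = (-57*(1 - 57*(-8)) - 776) + (1 + 6*(⅛)) = (-57*(1 + 456) - 776) + (1 + ¾) = (-57*457 - 776) + 7/4 = (-26049 - 776) + 7/4 = -26825 + 7/4 = -107293/4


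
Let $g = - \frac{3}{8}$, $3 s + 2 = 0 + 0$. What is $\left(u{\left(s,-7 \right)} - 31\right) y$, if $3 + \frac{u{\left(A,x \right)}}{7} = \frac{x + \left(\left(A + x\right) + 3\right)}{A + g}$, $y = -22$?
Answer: $- \frac{2904}{5} \approx -580.8$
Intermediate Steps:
$s = - \frac{2}{3}$ ($s = - \frac{2}{3} + \frac{0 + 0}{3} = - \frac{2}{3} + \frac{1}{3} \cdot 0 = - \frac{2}{3} + 0 = - \frac{2}{3} \approx -0.66667$)
$g = - \frac{3}{8}$ ($g = \left(-3\right) \frac{1}{8} = - \frac{3}{8} \approx -0.375$)
$u{\left(A,x \right)} = -21 + \frac{7 \left(3 + A + 2 x\right)}{- \frac{3}{8} + A}$ ($u{\left(A,x \right)} = -21 + 7 \frac{x + \left(\left(A + x\right) + 3\right)}{A - \frac{3}{8}} = -21 + 7 \frac{x + \left(3 + A + x\right)}{- \frac{3}{8} + A} = -21 + 7 \frac{3 + A + 2 x}{- \frac{3}{8} + A} = -21 + \frac{7 \left(3 + A + 2 x\right)}{- \frac{3}{8} + A}$)
$\left(u{\left(s,-7 \right)} - 31\right) y = \left(\frac{7 \left(33 - - \frac{32}{3} + 16 \left(-7\right)\right)}{-3 + 8 \left(- \frac{2}{3}\right)} - 31\right) \left(-22\right) = \left(\frac{7 \left(33 + \frac{32}{3} - 112\right)}{-3 - \frac{16}{3}} - 31\right) \left(-22\right) = \left(7 \frac{1}{- \frac{25}{3}} \left(- \frac{205}{3}\right) - 31\right) \left(-22\right) = \left(7 \left(- \frac{3}{25}\right) \left(- \frac{205}{3}\right) - 31\right) \left(-22\right) = \left(\frac{287}{5} - 31\right) \left(-22\right) = \frac{132}{5} \left(-22\right) = - \frac{2904}{5}$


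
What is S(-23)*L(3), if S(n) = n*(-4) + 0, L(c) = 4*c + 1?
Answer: 1196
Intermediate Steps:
L(c) = 1 + 4*c
S(n) = -4*n (S(n) = -4*n + 0 = -4*n)
S(-23)*L(3) = (-4*(-23))*(1 + 4*3) = 92*(1 + 12) = 92*13 = 1196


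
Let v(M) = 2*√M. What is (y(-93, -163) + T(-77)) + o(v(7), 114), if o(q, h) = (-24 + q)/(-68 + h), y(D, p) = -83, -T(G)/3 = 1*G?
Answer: 3392/23 + √7/23 ≈ 147.59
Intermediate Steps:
T(G) = -3*G
o(q, h) = (-24 + q)/(-68 + h)
(y(-93, -163) + T(-77)) + o(v(7), 114) = (-83 - 3*(-77)) + (-24 + 2*√7)/(-68 + 114) = (-83 + 231) + (-24 + 2*√7)/46 = 148 + (-24 + 2*√7)/46 = 148 + (-12/23 + √7/23) = 3392/23 + √7/23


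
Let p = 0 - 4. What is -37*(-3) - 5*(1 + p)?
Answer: 126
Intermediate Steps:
p = -4
-37*(-3) - 5*(1 + p) = -37*(-3) - 5*(1 - 4) = 111 - 5*(-3) = 111 + 15 = 126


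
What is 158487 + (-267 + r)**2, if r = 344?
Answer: 164416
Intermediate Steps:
158487 + (-267 + r)**2 = 158487 + (-267 + 344)**2 = 158487 + 77**2 = 158487 + 5929 = 164416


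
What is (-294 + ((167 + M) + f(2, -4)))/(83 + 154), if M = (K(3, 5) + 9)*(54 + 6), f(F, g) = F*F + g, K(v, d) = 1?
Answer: 473/237 ≈ 1.9958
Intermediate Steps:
f(F, g) = g + F**2 (f(F, g) = F**2 + g = g + F**2)
M = 600 (M = (1 + 9)*(54 + 6) = 10*60 = 600)
(-294 + ((167 + M) + f(2, -4)))/(83 + 154) = (-294 + ((167 + 600) + (-4 + 2**2)))/(83 + 154) = (-294 + (767 + (-4 + 4)))/237 = (-294 + (767 + 0))*(1/237) = (-294 + 767)*(1/237) = 473*(1/237) = 473/237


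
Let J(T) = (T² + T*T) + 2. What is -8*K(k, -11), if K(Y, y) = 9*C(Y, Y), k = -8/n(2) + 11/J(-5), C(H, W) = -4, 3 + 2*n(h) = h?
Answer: 288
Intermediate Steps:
n(h) = -3/2 + h/2
J(T) = 2 + 2*T² (J(T) = (T² + T²) + 2 = 2*T² + 2 = 2 + 2*T²)
k = 843/52 (k = -8/(-3/2 + (½)*2) + 11/(2 + 2*(-5)²) = -8/(-3/2 + 1) + 11/(2 + 2*25) = -8/(-½) + 11/(2 + 50) = -8*(-2) + 11/52 = 16 + 11*(1/52) = 16 + 11/52 = 843/52 ≈ 16.212)
K(Y, y) = -36 (K(Y, y) = 9*(-4) = -36)
-8*K(k, -11) = -8*(-36) = 288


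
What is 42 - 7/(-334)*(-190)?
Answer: 6349/167 ≈ 38.018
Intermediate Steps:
42 - 7/(-334)*(-190) = 42 - 7*(-1/334)*(-190) = 42 + (7/334)*(-190) = 42 - 665/167 = 6349/167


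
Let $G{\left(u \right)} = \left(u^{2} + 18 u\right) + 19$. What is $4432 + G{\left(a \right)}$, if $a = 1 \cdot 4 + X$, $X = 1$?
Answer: $4566$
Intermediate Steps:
$a = 5$ ($a = 1 \cdot 4 + 1 = 4 + 1 = 5$)
$G{\left(u \right)} = 19 + u^{2} + 18 u$
$4432 + G{\left(a \right)} = 4432 + \left(19 + 5^{2} + 18 \cdot 5\right) = 4432 + \left(19 + 25 + 90\right) = 4432 + 134 = 4566$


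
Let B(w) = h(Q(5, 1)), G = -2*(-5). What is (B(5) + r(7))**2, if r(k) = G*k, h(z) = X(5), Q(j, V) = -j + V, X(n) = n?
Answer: 5625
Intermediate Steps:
G = 10
Q(j, V) = V - j
h(z) = 5
B(w) = 5
r(k) = 10*k
(B(5) + r(7))**2 = (5 + 10*7)**2 = (5 + 70)**2 = 75**2 = 5625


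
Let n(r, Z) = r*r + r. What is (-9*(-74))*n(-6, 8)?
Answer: 19980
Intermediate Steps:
n(r, Z) = r + r² (n(r, Z) = r² + r = r + r²)
(-9*(-74))*n(-6, 8) = (-9*(-74))*(-6*(1 - 6)) = 666*(-6*(-5)) = 666*30 = 19980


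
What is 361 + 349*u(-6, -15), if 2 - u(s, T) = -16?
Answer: 6643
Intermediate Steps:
u(s, T) = 18 (u(s, T) = 2 - 1*(-16) = 2 + 16 = 18)
361 + 349*u(-6, -15) = 361 + 349*18 = 361 + 6282 = 6643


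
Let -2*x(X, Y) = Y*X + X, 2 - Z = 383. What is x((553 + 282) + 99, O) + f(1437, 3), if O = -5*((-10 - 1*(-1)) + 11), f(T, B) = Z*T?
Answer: -543294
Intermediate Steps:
Z = -381 (Z = 2 - 1*383 = 2 - 383 = -381)
f(T, B) = -381*T
O = -10 (O = -5*((-10 + 1) + 11) = -5*(-9 + 11) = -5*2 = -10)
x(X, Y) = -X/2 - X*Y/2 (x(X, Y) = -(Y*X + X)/2 = -(X*Y + X)/2 = -(X + X*Y)/2 = -X/2 - X*Y/2)
x((553 + 282) + 99, O) + f(1437, 3) = -((553 + 282) + 99)*(1 - 10)/2 - 381*1437 = -½*(835 + 99)*(-9) - 547497 = -½*934*(-9) - 547497 = 4203 - 547497 = -543294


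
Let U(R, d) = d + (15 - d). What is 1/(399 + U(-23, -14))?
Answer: 1/414 ≈ 0.0024155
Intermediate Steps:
U(R, d) = 15
1/(399 + U(-23, -14)) = 1/(399 + 15) = 1/414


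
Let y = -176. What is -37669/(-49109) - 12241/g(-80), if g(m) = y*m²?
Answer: 43031504869/55316377600 ≈ 0.77792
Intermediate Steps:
g(m) = -176*m²
-37669/(-49109) - 12241/g(-80) = -37669/(-49109) - 12241/((-176*(-80)²)) = -37669*(-1/49109) - 12241/((-176*6400)) = 37669/49109 - 12241/(-1126400) = 37669/49109 - 12241*(-1/1126400) = 37669/49109 + 12241/1126400 = 43031504869/55316377600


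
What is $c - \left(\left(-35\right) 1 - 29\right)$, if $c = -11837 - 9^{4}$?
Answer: $-18334$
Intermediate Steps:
$c = -18398$ ($c = -11837 - 6561 = -18398$)
$c - \left(\left(-35\right) 1 - 29\right) = -18398 - \left(\left(-35\right) 1 - 29\right) = -18398 - \left(-35 - 29\right) = -18398 - -64 = -18398 + 64 = -18334$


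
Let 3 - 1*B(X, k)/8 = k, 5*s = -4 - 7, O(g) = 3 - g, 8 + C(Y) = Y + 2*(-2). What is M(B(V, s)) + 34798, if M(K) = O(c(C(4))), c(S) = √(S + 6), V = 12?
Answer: 34801 - I*√2 ≈ 34801.0 - 1.4142*I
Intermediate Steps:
C(Y) = -12 + Y (C(Y) = -8 + (Y + 2*(-2)) = -8 + (Y - 4) = -8 + (-4 + Y) = -12 + Y)
c(S) = √(6 + S)
s = -11/5 (s = (-4 - 7)/5 = (⅕)*(-11) = -11/5 ≈ -2.2000)
B(X, k) = 24 - 8*k
M(K) = 3 - I*√2 (M(K) = 3 - √(6 + (-12 + 4)) = 3 - √(6 - 8) = 3 - √(-2) = 3 - I*√2)
M(B(V, s)) + 34798 = (3 - I*√2) + 34798 = 34801 - I*√2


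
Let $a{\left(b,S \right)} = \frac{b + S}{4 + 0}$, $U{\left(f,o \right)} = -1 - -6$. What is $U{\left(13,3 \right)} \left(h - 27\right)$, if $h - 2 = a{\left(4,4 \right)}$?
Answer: $-115$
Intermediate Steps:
$U{\left(f,o \right)} = 5$ ($U{\left(f,o \right)} = -1 + 6 = 5$)
$a{\left(b,S \right)} = \frac{S}{4} + \frac{b}{4}$ ($a{\left(b,S \right)} = \frac{S + b}{4} = \left(S + b\right) \frac{1}{4} = \frac{S}{4} + \frac{b}{4}$)
$h = 4$ ($h = 2 + \left(\frac{1}{4} \cdot 4 + \frac{1}{4} \cdot 4\right) = 2 + \left(1 + 1\right) = 2 + 2 = 4$)
$U{\left(13,3 \right)} \left(h - 27\right) = 5 \left(4 - 27\right) = 5 \left(-23\right) = -115$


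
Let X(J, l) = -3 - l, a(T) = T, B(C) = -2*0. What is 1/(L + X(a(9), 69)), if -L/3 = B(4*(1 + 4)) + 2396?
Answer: -1/7260 ≈ -0.00013774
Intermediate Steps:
B(C) = 0
L = -7188 (L = -3*(0 + 2396) = -3*2396 = -7188)
1/(L + X(a(9), 69)) = 1/(-7188 + (-3 - 1*69)) = 1/(-7188 + (-3 - 69)) = 1/(-7188 - 72) = 1/(-7260) = -1/7260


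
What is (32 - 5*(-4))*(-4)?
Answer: -208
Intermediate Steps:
(32 - 5*(-4))*(-4) = (32 + 20)*(-4) = 52*(-4) = -208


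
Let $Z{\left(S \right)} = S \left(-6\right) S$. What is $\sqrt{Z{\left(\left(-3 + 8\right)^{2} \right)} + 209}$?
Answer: $i \sqrt{3541} \approx 59.506 i$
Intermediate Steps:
$Z{\left(S \right)} = - 6 S^{2}$ ($Z{\left(S \right)} = - 6 S S = - 6 S^{2}$)
$\sqrt{Z{\left(\left(-3 + 8\right)^{2} \right)} + 209} = \sqrt{- 6 \left(\left(-3 + 8\right)^{2}\right)^{2} + 209} = \sqrt{- 6 \left(5^{2}\right)^{2} + 209} = \sqrt{- 6 \cdot 25^{2} + 209} = \sqrt{\left(-6\right) 625 + 209} = \sqrt{-3750 + 209} = \sqrt{-3541} = i \sqrt{3541}$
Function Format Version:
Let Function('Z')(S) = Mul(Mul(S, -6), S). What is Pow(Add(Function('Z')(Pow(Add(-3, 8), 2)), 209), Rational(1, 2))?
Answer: Mul(I, Pow(3541, Rational(1, 2))) ≈ Mul(59.506, I)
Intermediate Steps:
Function('Z')(S) = Mul(-6, Pow(S, 2)) (Function('Z')(S) = Mul(Mul(-6, S), S) = Mul(-6, Pow(S, 2)))
Pow(Add(Function('Z')(Pow(Add(-3, 8), 2)), 209), Rational(1, 2)) = Pow(Add(Mul(-6, Pow(Pow(Add(-3, 8), 2), 2)), 209), Rational(1, 2)) = Pow(Add(Mul(-6, Pow(Pow(5, 2), 2)), 209), Rational(1, 2)) = Pow(Add(Mul(-6, Pow(25, 2)), 209), Rational(1, 2)) = Pow(Add(Mul(-6, 625), 209), Rational(1, 2)) = Pow(Add(-3750, 209), Rational(1, 2)) = Pow(-3541, Rational(1, 2)) = Mul(I, Pow(3541, Rational(1, 2)))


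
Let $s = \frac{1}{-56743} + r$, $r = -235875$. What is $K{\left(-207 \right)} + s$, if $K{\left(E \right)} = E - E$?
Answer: $- \frac{13384255126}{56743} \approx -2.3588 \cdot 10^{5}$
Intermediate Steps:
$K{\left(E \right)} = 0$
$s = - \frac{13384255126}{56743}$ ($s = \frac{1}{-56743} - 235875 = - \frac{1}{56743} - 235875 = - \frac{13384255126}{56743} \approx -2.3588 \cdot 10^{5}$)
$K{\left(-207 \right)} + s = 0 - \frac{13384255126}{56743} = - \frac{13384255126}{56743}$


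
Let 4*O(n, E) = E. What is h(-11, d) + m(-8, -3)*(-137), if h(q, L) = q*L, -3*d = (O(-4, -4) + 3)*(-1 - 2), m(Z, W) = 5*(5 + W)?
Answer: -1392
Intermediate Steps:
m(Z, W) = 25 + 5*W
O(n, E) = E/4
d = 2 (d = -((¼)*(-4) + 3)*(-1 - 2)/3 = -(-1 + 3)*(-3)/3 = -2*(-3)/3 = -⅓*(-6) = 2)
h(q, L) = L*q
h(-11, d) + m(-8, -3)*(-137) = 2*(-11) + (25 + 5*(-3))*(-137) = -22 + (25 - 15)*(-137) = -22 + 10*(-137) = -22 - 1370 = -1392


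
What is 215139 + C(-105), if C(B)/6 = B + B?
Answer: 213879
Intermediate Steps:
C(B) = 12*B (C(B) = 6*(B + B) = 6*(2*B) = 12*B)
215139 + C(-105) = 215139 + 12*(-105) = 215139 - 1260 = 213879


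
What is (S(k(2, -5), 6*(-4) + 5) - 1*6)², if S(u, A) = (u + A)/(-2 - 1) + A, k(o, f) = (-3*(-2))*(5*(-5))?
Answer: 8836/9 ≈ 981.78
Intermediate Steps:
k(o, f) = -150 (k(o, f) = 6*(-25) = -150)
S(u, A) = -u/3 + 2*A/3 (S(u, A) = (A + u)/(-3) + A = (A + u)*(-⅓) + A = (-A/3 - u/3) + A = -u/3 + 2*A/3)
(S(k(2, -5), 6*(-4) + 5) - 1*6)² = ((-⅓*(-150) + 2*(6*(-4) + 5)/3) - 1*6)² = ((50 + 2*(-24 + 5)/3) - 6)² = ((50 + (⅔)*(-19)) - 6)² = ((50 - 38/3) - 6)² = (112/3 - 6)² = (94/3)² = 8836/9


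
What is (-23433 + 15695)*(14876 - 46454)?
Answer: 244350564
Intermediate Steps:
(-23433 + 15695)*(14876 - 46454) = -7738*(-31578) = 244350564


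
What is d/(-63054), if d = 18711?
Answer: -2079/7006 ≈ -0.29675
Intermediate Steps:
d/(-63054) = 18711/(-63054) = 18711*(-1/63054) = -2079/7006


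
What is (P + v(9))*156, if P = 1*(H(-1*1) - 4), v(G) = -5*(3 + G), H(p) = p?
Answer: -10140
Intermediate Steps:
v(G) = -15 - 5*G
P = -5 (P = 1*(-1*1 - 4) = 1*(-1 - 4) = 1*(-5) = -5)
(P + v(9))*156 = (-5 + (-15 - 5*9))*156 = (-5 + (-15 - 45))*156 = (-5 - 60)*156 = -65*156 = -10140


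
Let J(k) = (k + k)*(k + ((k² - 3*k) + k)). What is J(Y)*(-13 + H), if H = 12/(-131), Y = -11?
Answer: 4980360/131 ≈ 38018.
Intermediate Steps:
H = -12/131 (H = 12*(-1/131) = -12/131 ≈ -0.091603)
J(k) = 2*k*(k² - k) (J(k) = (2*k)*(k + (k² - 2*k)) = (2*k)*(k² - k) = 2*k*(k² - k))
J(Y)*(-13 + H) = (2*(-11)²*(-1 - 11))*(-13 - 12/131) = (2*121*(-12))*(-1715/131) = -2904*(-1715/131) = 4980360/131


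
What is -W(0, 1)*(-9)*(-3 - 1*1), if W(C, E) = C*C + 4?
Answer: -144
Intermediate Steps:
W(C, E) = 4 + C² (W(C, E) = C² + 4 = 4 + C²)
-W(0, 1)*(-9)*(-3 - 1*1) = -(4 + 0²)*(-9)*(-3 - 1*1) = -(4 + 0)*(-9)*(-3 - 1) = -4*(-9)*(-4) = -(-36)*(-4) = -1*144 = -144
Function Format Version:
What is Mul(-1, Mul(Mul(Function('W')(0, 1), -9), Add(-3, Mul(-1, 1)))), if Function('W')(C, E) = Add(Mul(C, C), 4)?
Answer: -144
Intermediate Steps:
Function('W')(C, E) = Add(4, Pow(C, 2)) (Function('W')(C, E) = Add(Pow(C, 2), 4) = Add(4, Pow(C, 2)))
Mul(-1, Mul(Mul(Function('W')(0, 1), -9), Add(-3, Mul(-1, 1)))) = Mul(-1, Mul(Mul(Add(4, Pow(0, 2)), -9), Add(-3, Mul(-1, 1)))) = Mul(-1, Mul(Mul(Add(4, 0), -9), Add(-3, -1))) = Mul(-1, Mul(Mul(4, -9), -4)) = Mul(-1, Mul(-36, -4)) = Mul(-1, 144) = -144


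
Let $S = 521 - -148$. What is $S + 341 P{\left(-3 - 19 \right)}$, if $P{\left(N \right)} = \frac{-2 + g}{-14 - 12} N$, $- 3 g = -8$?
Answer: $\frac{33593}{39} \approx 861.36$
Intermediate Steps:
$g = \frac{8}{3}$ ($g = \left(- \frac{1}{3}\right) \left(-8\right) = \frac{8}{3} \approx 2.6667$)
$S = 669$ ($S = 521 + 148 = 669$)
$P{\left(N \right)} = - \frac{N}{39}$ ($P{\left(N \right)} = \frac{-2 + \frac{8}{3}}{-14 - 12} N = \frac{2}{3 \left(-26\right)} N = \frac{2}{3} \left(- \frac{1}{26}\right) N = - \frac{N}{39}$)
$S + 341 P{\left(-3 - 19 \right)} = 669 + 341 \left(- \frac{-3 - 19}{39}\right) = 669 + 341 \left(\left(- \frac{1}{39}\right) \left(-22\right)\right) = 669 + 341 \cdot \frac{22}{39} = 669 + \frac{7502}{39} = \frac{33593}{39}$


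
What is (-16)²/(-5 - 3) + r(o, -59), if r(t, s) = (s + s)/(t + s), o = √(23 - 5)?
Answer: -103854/3463 + 354*√2/3463 ≈ -29.845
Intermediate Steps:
o = 3*√2 (o = √18 = 3*√2 ≈ 4.2426)
r(t, s) = 2*s/(s + t) (r(t, s) = (2*s)/(s + t) = 2*s/(s + t))
(-16)²/(-5 - 3) + r(o, -59) = (-16)²/(-5 - 3) + 2*(-59)/(-59 + 3*√2) = 256/(-8) - 118/(-59 + 3*√2) = -⅛*256 - 118/(-59 + 3*√2) = -32 - 118/(-59 + 3*√2)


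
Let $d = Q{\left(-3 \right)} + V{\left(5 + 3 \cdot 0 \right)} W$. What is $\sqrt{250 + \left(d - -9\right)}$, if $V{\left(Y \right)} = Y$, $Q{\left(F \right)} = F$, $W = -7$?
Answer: $\sqrt{221} \approx 14.866$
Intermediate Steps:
$d = -38$ ($d = -3 + \left(5 + 3 \cdot 0\right) \left(-7\right) = -3 + \left(5 + 0\right) \left(-7\right) = -3 + 5 \left(-7\right) = -3 - 35 = -38$)
$\sqrt{250 + \left(d - -9\right)} = \sqrt{250 - 29} = \sqrt{221}$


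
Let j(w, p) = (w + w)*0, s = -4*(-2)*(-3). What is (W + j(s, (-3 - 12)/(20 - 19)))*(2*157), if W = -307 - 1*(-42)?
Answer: -83210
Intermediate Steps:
s = -24 (s = 8*(-3) = -24)
W = -265 (W = -307 + 42 = -265)
j(w, p) = 0 (j(w, p) = (2*w)*0 = 0)
(W + j(s, (-3 - 12)/(20 - 19)))*(2*157) = (-265 + 0)*(2*157) = -265*314 = -83210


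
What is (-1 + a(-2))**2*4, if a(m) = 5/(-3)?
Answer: 256/9 ≈ 28.444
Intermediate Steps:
a(m) = -5/3 (a(m) = 5*(-1/3) = -5/3)
(-1 + a(-2))**2*4 = (-1 - 5/3)**2*4 = (-8/3)**2*4 = (64/9)*4 = 256/9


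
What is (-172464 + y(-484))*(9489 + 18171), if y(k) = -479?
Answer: -4783603380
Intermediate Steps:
(-172464 + y(-484))*(9489 + 18171) = (-172464 - 479)*(9489 + 18171) = -172943*27660 = -4783603380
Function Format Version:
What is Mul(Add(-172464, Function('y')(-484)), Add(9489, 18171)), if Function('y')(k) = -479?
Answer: -4783603380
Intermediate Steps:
Mul(Add(-172464, Function('y')(-484)), Add(9489, 18171)) = Mul(Add(-172464, -479), Add(9489, 18171)) = Mul(-172943, 27660) = -4783603380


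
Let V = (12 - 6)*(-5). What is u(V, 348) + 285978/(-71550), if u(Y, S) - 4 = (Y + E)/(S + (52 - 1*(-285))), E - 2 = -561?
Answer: -1399696/1633725 ≈ -0.85675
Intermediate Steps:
E = -559 (E = 2 - 561 = -559)
V = -30 (V = 6*(-5) = -30)
u(Y, S) = 4 + (-559 + Y)/(337 + S) (u(Y, S) = 4 + (Y - 559)/(S + (52 - 1*(-285))) = 4 + (-559 + Y)/(S + (52 + 285)) = 4 + (-559 + Y)/(S + 337) = 4 + (-559 + Y)/(337 + S))
u(V, 348) + 285978/(-71550) = (789 - 30 + 4*348)/(337 + 348) + 285978/(-71550) = (789 - 30 + 1392)/685 + 285978*(-1/71550) = (1/685)*2151 - 47663/11925 = 2151/685 - 47663/11925 = -1399696/1633725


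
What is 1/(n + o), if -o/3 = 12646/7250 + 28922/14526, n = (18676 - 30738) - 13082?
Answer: -8776125/220765232074 ≈ -3.9753e-5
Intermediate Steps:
n = -25144 (n = -12062 - 13082 = -25144)
o = -98345074/8776125 (o = -3*(12646/7250 + 28922/14526) = -3*(12646*(1/7250) + 28922*(1/14526)) = -3*(6323/3625 + 14461/7263) = -3*98345074/26328375 = -98345074/8776125 ≈ -11.206)
1/(n + o) = 1/(-25144 - 98345074/8776125) = 1/(-220765232074/8776125) = -8776125/220765232074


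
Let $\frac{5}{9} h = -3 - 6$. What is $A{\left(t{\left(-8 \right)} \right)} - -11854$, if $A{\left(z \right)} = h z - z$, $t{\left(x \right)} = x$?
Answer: $\frac{59958}{5} \approx 11992.0$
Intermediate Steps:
$h = - \frac{81}{5}$ ($h = \frac{9 \left(-3 - 6\right)}{5} = \frac{9}{5} \left(-9\right) = - \frac{81}{5} \approx -16.2$)
$A{\left(z \right)} = - \frac{86 z}{5}$ ($A{\left(z \right)} = - \frac{81 z}{5} - z = - \frac{86 z}{5}$)
$A{\left(t{\left(-8 \right)} \right)} - -11854 = \left(- \frac{86}{5}\right) \left(-8\right) - -11854 = \frac{688}{5} + 11854 = \frac{59958}{5}$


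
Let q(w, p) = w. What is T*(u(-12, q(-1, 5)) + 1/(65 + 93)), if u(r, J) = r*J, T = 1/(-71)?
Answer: -1897/11218 ≈ -0.16910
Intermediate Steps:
T = -1/71 ≈ -0.014085
u(r, J) = J*r
T*(u(-12, q(-1, 5)) + 1/(65 + 93)) = -(-1*(-12) + 1/(65 + 93))/71 = -(12 + 1/158)/71 = -1/71*1897/158 = -1897/11218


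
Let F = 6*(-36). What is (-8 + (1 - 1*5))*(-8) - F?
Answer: 312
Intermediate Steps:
F = -216
(-8 + (1 - 1*5))*(-8) - F = (-8 + (1 - 1*5))*(-8) - 1*(-216) = (-8 + (1 - 5))*(-8) + 216 = (-8 - 4)*(-8) + 216 = -12*(-8) + 216 = 96 + 216 = 312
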